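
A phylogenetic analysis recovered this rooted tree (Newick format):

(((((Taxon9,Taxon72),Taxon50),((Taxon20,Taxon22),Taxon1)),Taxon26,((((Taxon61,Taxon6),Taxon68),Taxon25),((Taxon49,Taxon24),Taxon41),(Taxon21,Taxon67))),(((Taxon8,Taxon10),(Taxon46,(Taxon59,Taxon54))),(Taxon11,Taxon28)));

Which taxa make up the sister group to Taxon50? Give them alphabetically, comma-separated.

Taxon72, Taxon9

Taxon50 attaches to the tree at the node subtending ((Taxon9,Taxon72),Taxon50).
The other lineage descending from that same node — the sister group — is (Taxon9,Taxon72); its 2 tips in alphabetical order are the answer.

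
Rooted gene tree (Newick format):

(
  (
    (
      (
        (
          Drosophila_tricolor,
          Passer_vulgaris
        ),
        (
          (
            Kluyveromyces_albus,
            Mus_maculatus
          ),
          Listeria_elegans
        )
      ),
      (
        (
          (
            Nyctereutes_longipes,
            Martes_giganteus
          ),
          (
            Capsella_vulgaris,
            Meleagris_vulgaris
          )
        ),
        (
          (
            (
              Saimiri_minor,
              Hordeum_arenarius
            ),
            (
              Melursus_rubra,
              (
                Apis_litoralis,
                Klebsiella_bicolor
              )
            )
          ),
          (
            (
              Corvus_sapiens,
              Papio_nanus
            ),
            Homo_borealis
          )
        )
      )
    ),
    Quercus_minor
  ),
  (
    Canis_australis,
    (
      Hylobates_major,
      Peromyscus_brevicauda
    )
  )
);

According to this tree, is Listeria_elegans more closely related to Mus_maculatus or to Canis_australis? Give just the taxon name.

Mus_maculatus

The MRCA of Listeria_elegans and Mus_maculatus subtends ((Kluyveromyces_albus,Mus_maculatus),Listeria_elegans) (3 taxa).
The MRCA of Listeria_elegans and Canis_australis is the root, subtending the entire tree (21 taxa).
The first is nested inside the second, so Listeria_elegans shares a more recent common ancestor with Mus_maculatus.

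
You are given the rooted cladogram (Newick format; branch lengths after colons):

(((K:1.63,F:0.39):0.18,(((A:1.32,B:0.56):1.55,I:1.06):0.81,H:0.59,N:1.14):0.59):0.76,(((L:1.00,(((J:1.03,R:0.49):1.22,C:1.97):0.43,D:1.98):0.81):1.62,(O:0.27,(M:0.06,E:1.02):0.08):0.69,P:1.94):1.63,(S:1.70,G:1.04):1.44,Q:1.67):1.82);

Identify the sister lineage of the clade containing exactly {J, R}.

The clade containing exactly {J, R} attaches to the tree at the node subtending ((J,R),C).
The other lineage descending from that same node — the sister group — is the single tip C.

C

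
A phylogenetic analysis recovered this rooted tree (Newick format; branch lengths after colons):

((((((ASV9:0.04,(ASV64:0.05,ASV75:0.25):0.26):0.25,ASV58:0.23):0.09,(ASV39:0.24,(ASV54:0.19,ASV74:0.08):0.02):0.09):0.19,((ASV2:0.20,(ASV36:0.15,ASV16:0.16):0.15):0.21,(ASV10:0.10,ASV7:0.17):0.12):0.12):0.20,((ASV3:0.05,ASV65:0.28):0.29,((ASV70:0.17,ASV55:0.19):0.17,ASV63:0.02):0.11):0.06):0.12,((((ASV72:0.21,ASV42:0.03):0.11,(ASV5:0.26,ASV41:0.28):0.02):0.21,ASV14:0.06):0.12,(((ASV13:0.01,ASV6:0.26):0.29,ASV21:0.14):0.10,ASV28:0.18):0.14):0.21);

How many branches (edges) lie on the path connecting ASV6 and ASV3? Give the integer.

9

The MRCA of ASV6 and ASV3 is the root of the tree.
From ASV6 up to that node: 5 branches. From ASV3 up to the same node: 4 branches. Total: 5 + 4 = 9.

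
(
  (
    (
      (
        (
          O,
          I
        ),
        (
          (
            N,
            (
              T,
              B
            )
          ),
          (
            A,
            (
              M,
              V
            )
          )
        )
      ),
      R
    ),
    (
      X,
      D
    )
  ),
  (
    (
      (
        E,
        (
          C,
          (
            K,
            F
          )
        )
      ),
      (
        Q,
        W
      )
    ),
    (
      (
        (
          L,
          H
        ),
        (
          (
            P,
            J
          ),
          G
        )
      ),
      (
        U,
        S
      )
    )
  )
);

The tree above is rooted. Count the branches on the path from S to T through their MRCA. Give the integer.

11

The MRCA of S and T is the root of the tree.
From S up to that node: 4 branches. From T up to the same node: 7 branches. Total: 4 + 7 = 11.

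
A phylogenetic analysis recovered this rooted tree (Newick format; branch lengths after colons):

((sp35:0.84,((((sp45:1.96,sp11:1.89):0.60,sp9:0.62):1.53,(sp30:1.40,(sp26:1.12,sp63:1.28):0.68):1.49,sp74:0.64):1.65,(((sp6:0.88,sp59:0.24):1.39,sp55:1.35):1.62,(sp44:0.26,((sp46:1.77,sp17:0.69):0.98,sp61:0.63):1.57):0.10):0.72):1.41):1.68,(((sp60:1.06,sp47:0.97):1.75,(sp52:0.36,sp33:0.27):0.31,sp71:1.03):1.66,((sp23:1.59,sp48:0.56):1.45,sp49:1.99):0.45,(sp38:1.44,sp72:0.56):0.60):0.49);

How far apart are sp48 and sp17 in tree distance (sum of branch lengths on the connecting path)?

The path runs sp48 → … → MRCA → … → sp17; the MRCA is the root of the tree.
Branch lengths along that path: 0.56 + 1.45 + 0.45 + 0.49 + 1.68 + 1.41 + 0.72 + 0.10 + 1.57 + 0.98 + 0.69 = 10.10.

10.10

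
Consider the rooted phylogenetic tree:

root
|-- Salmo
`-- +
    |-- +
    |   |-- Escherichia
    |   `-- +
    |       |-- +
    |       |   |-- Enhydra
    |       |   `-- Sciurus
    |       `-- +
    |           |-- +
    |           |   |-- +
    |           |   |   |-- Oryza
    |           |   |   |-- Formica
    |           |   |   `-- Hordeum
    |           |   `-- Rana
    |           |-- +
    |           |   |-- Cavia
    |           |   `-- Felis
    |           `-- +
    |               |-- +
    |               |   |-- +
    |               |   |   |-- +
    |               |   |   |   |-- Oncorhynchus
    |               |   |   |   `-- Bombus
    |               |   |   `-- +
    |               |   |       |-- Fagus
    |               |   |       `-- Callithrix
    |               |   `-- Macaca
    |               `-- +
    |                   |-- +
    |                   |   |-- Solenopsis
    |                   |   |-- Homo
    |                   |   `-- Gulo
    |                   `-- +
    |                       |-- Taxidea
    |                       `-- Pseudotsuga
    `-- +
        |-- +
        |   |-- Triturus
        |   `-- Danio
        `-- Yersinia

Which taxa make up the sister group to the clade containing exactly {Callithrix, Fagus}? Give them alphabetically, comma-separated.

The clade containing exactly {Callithrix, Fagus} attaches to the tree at the node subtending ((Oncorhynchus,Bombus),(Fagus,Callithrix)).
The other lineage descending from that same node — the sister group — is (Oncorhynchus,Bombus); its 2 tips in alphabetical order are the answer.

Bombus, Oncorhynchus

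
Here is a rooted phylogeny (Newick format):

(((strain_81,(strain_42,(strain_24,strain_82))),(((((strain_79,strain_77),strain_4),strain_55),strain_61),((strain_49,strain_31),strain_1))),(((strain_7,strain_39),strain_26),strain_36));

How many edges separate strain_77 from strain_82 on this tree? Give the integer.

10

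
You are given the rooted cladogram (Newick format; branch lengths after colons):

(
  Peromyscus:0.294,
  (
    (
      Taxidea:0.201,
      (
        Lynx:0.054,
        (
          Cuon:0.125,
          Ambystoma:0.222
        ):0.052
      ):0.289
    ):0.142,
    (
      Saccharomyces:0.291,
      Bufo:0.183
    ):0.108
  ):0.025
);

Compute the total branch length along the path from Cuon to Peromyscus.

0.927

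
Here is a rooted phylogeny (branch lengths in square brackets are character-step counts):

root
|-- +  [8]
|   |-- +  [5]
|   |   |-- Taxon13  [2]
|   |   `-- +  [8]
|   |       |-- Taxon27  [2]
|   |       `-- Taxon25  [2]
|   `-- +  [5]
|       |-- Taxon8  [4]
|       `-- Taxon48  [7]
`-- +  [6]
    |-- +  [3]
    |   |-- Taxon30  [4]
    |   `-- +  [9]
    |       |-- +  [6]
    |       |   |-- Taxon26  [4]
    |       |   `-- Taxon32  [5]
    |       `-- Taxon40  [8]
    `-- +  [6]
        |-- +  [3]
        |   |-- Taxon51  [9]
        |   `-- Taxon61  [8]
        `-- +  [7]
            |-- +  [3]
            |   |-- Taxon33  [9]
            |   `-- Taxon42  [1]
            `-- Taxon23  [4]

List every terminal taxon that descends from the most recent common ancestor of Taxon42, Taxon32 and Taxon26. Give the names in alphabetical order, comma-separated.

Taxon23, Taxon26, Taxon30, Taxon32, Taxon33, Taxon40, Taxon42, Taxon51, Taxon61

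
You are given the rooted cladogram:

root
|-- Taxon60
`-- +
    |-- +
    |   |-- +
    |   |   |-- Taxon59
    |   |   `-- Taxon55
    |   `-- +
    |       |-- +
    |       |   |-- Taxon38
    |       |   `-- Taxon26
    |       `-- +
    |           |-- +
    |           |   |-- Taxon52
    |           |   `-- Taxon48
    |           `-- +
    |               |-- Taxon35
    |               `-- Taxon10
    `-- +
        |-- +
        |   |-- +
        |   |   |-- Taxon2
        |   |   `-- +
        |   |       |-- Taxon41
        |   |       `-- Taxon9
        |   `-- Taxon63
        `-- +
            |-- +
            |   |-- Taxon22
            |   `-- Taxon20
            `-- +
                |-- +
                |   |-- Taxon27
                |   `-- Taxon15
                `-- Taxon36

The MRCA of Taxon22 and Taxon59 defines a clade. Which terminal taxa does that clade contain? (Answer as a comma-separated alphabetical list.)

Tracing Taxon22: it sits inside (Taxon22,Taxon20).
Tracing Taxon59: it sits inside (Taxon59,Taxon55).
The smallest clade enclosing both is (((Taxon59,Taxon55),((Taxon38,Taxon26),((Taxon52,Taxon48),(Taxon35,Taxon10)))),(((Taxon2,(Taxon41,Taxon9)),Taxon63),((Taxon22,Taxon20),((Taxon27,Taxon15),Taxon36)))); the answer is its 17 terminal taxa in alphabetical order.

Taxon10, Taxon15, Taxon2, Taxon20, Taxon22, Taxon26, Taxon27, Taxon35, Taxon36, Taxon38, Taxon41, Taxon48, Taxon52, Taxon55, Taxon59, Taxon63, Taxon9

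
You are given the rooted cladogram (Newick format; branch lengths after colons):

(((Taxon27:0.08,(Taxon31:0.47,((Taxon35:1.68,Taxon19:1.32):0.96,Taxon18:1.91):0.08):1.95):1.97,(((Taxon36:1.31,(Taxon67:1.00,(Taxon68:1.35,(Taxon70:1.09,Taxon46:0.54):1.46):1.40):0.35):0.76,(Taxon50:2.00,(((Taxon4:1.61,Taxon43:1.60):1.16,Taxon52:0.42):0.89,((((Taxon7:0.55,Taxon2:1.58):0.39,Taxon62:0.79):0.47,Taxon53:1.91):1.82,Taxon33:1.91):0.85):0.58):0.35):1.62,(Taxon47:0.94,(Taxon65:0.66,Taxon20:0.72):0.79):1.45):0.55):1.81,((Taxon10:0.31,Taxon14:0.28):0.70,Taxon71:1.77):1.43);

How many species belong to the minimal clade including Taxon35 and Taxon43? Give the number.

22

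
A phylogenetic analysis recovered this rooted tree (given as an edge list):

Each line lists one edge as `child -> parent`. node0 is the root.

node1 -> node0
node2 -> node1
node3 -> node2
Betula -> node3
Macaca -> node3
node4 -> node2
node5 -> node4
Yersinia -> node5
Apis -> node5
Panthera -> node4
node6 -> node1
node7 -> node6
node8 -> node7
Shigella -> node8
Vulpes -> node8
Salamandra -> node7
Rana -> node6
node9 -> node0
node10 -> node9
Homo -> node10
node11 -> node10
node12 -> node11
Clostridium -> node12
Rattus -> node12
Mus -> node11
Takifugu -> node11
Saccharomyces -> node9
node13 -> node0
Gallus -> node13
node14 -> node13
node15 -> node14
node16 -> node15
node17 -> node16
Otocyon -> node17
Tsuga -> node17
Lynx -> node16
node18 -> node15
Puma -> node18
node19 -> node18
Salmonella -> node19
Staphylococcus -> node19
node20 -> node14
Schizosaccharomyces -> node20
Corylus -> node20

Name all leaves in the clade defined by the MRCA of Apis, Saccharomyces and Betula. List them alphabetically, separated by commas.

Apis, Betula, Clostridium, Corylus, Gallus, Homo, Lynx, Macaca, Mus, Otocyon, Panthera, Puma, Rana, Rattus, Saccharomyces, Salamandra, Salmonella, Schizosaccharomyces, Shigella, Staphylococcus, Takifugu, Tsuga, Vulpes, Yersinia

Tracing Apis: it sits inside (Yersinia,Apis).
Tracing Saccharomyces: it sits inside ((Homo,((Clostridium,Rattus),Mus,Takifugu)),Saccharomyces).
Tracing Betula: it sits inside (Betula,Macaca).
The smallest clade enclosing all 3 is the whole tree (their MRCA is the root), so the answer is all 24 tips in alphabetical order.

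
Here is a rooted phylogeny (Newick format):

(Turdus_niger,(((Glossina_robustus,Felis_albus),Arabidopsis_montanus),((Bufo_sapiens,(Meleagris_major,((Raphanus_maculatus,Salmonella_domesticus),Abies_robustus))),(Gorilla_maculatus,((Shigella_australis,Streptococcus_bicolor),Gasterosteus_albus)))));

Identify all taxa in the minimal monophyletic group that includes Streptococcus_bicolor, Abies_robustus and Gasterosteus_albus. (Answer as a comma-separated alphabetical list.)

Tracing Streptococcus_bicolor: it sits inside (Shigella_australis,Streptococcus_bicolor).
Tracing Abies_robustus: it sits inside ((Raphanus_maculatus,Salmonella_domesticus),Abies_robustus).
Tracing Gasterosteus_albus: it sits inside ((Shigella_australis,Streptococcus_bicolor),Gasterosteus_albus).
The smallest clade enclosing all 3 is ((Bufo_sapiens,(Meleagris_major,((Raphanus_maculatus,Salmonella_domesticus),Abies_robustus))),(Gorilla_maculatus,((Shigella_australis,Streptococcus_bicolor),Gasterosteus_albus))); the answer is its 9 terminal taxa in alphabetical order.

Abies_robustus, Bufo_sapiens, Gasterosteus_albus, Gorilla_maculatus, Meleagris_major, Raphanus_maculatus, Salmonella_domesticus, Shigella_australis, Streptococcus_bicolor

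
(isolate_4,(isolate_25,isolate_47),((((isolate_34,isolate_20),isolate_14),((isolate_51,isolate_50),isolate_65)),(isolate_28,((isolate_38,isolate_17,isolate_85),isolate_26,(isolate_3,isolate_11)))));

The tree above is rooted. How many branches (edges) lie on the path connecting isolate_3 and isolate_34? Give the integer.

8

The MRCA of isolate_3 and isolate_34 is the node subtending ((((isolate_34,isolate_20),isolate_14),((isolate_51,isolate_50),isolate_65)),(isolate_28,((isolate_38,isolate_17,isolate_85),isolate_26,(isolate_3,isolate_11)))).
From isolate_3 up to that node: 4 branches. From isolate_34 up to the same node: 4 branches. Total: 4 + 4 = 8.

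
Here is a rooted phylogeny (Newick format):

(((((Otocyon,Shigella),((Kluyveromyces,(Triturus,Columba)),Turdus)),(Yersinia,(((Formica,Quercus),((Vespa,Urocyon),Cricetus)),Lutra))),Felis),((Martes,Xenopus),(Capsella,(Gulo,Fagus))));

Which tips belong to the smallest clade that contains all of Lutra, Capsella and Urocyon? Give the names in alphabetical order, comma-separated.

Capsella, Columba, Cricetus, Fagus, Felis, Formica, Gulo, Kluyveromyces, Lutra, Martes, Otocyon, Quercus, Shigella, Triturus, Turdus, Urocyon, Vespa, Xenopus, Yersinia

Tracing Lutra: it sits inside (((Formica,Quercus),((Vespa,Urocyon),Cricetus)),Lutra).
Tracing Capsella: it sits inside (Capsella,(Gulo,Fagus)).
Tracing Urocyon: it sits inside (Vespa,Urocyon).
The smallest clade enclosing all 3 is the whole tree (their MRCA is the root), so the answer is all 19 tips in alphabetical order.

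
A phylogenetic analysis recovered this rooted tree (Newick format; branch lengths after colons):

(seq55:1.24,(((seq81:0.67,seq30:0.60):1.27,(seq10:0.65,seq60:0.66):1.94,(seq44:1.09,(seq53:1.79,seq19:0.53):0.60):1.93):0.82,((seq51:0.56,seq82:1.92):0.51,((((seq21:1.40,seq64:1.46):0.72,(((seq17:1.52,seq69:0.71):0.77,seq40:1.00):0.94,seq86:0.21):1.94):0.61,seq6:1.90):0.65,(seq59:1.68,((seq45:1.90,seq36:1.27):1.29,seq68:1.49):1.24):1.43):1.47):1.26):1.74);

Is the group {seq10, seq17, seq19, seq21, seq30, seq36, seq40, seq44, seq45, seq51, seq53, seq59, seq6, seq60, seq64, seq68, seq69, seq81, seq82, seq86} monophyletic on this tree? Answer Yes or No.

Yes

The most recent common ancestor of these taxa subtends (((seq81,seq30),(seq10,seq60),(seq44,(seq53,seq19))),((seq51,seq82),((((seq21,seq64),(((seq17,seq69),seq40),seq86)),seq6),(seq59,((seq45,seq36),seq68))))).
That clade has exactly 20 tips — every listed taxon and nothing else — so the group is monophyletic.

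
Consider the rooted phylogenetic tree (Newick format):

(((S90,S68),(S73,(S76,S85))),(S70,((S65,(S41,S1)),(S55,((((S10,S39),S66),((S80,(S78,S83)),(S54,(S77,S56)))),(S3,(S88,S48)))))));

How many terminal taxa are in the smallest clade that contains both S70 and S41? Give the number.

17

The MRCA of S70 and S41 is the node subtending (S70,((S65,(S41,S1)),(S55,((((S10,S39),S66),((S80,(S78,S83)),(S54,(S77,S56)))),(S3,(S88,S48)))))).
That clade contains 17 terminal taxa: S1, S10, S3, S39, S41, S48, S54, S55, S56, S65, S66, S70, S77, S78, S80, S83, S88.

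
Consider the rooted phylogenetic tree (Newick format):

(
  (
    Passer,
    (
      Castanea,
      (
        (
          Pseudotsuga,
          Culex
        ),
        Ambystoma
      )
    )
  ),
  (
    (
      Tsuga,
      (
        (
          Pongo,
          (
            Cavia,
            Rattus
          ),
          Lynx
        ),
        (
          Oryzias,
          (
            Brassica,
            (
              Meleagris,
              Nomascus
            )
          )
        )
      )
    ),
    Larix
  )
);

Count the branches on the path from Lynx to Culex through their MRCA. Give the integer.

10

The MRCA of Lynx and Culex is the root of the tree.
From Lynx up to that node: 5 branches. From Culex up to the same node: 5 branches. Total: 5 + 5 = 10.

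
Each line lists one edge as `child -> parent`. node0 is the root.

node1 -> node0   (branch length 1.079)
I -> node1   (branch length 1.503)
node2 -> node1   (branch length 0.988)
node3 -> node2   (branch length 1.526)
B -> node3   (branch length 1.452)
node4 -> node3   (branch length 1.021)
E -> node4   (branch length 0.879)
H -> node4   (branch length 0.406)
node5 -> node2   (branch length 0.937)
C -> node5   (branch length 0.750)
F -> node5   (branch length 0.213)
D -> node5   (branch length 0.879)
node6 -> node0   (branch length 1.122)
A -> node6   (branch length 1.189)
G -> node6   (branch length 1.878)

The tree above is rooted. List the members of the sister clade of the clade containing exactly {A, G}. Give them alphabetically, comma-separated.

The clade containing exactly {A, G} attaches directly to the root of the tree.
The other lineage descending from that same node — the sister group — is (I,((B,(E,H)),(C,F,D))); its 7 tips in alphabetical order are the answer.

B, C, D, E, F, H, I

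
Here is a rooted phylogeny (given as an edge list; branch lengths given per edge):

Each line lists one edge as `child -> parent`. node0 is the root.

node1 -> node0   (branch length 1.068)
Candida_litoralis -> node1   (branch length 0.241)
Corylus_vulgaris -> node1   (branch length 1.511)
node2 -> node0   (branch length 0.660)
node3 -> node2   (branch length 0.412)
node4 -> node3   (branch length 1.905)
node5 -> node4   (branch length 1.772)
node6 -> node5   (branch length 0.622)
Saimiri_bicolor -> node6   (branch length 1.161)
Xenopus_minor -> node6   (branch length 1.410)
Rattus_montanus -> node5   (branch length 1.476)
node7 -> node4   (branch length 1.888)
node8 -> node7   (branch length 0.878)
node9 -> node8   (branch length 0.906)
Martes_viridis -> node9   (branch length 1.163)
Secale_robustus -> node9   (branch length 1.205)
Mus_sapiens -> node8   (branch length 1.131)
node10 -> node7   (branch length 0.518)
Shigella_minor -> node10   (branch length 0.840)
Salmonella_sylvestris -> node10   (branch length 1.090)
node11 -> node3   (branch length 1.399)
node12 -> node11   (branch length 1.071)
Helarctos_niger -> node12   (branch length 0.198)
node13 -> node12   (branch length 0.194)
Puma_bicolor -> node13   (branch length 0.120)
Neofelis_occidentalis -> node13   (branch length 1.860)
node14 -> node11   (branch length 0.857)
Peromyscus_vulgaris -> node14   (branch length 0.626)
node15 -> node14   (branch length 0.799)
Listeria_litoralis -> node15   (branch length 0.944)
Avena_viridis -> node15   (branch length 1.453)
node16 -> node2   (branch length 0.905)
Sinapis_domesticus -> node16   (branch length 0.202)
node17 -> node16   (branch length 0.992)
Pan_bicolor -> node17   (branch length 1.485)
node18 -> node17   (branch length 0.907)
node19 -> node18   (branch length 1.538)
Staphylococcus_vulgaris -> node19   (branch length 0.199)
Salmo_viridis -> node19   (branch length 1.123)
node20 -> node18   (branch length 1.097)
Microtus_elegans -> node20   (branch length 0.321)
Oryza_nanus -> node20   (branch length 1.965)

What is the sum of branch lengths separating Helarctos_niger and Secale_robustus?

The path runs Helarctos_niger → … → MRCA → … → Secale_robustus; the MRCA is the node subtending ((((Saimiri_bicolor,Xenopus_minor),Rattus_montanus),(((Martes_viridis,Secale_robustus),Mus_sapiens),(Shigella_minor,Salmonella_sylvestris))),((Helarctos_niger,(Puma_bicolor,Neofelis_occidentalis)),(Peromyscus_vulgaris,(Listeria_litoralis,Avena_viridis)))).
Branch lengths along that path: 0.198 + 1.071 + 1.399 + 1.905 + 1.888 + 0.878 + 0.906 + 1.205 = 9.450.

9.450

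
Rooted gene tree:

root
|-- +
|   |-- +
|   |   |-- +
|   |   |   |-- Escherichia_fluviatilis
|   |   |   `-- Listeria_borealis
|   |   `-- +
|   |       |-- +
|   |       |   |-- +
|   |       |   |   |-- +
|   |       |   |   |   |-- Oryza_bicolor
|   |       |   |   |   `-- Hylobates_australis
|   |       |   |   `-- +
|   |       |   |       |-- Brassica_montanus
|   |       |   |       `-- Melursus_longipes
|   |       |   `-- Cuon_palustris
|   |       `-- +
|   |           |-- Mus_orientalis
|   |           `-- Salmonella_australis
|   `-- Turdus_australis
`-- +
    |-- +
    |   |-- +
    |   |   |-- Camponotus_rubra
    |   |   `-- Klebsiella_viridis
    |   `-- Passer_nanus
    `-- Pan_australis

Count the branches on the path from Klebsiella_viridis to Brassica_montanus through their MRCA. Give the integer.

11

The MRCA of Klebsiella_viridis and Brassica_montanus is the root of the tree.
From Klebsiella_viridis up to that node: 4 branches. From Brassica_montanus up to the same node: 7 branches. Total: 4 + 7 = 11.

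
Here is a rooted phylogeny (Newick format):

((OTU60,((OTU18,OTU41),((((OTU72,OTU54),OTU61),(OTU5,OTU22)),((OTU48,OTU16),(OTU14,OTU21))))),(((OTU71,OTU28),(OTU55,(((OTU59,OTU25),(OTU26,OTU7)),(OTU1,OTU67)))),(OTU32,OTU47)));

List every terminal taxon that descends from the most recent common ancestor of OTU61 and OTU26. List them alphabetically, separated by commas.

Tracing OTU61: it sits inside ((OTU72,OTU54),OTU61).
Tracing OTU26: it sits inside (OTU26,OTU7).
The smallest clade enclosing both is the whole tree (their MRCA is the root), so the answer is all 23 tips in alphabetical order.

OTU1, OTU14, OTU16, OTU18, OTU21, OTU22, OTU25, OTU26, OTU28, OTU32, OTU41, OTU47, OTU48, OTU5, OTU54, OTU55, OTU59, OTU60, OTU61, OTU67, OTU7, OTU71, OTU72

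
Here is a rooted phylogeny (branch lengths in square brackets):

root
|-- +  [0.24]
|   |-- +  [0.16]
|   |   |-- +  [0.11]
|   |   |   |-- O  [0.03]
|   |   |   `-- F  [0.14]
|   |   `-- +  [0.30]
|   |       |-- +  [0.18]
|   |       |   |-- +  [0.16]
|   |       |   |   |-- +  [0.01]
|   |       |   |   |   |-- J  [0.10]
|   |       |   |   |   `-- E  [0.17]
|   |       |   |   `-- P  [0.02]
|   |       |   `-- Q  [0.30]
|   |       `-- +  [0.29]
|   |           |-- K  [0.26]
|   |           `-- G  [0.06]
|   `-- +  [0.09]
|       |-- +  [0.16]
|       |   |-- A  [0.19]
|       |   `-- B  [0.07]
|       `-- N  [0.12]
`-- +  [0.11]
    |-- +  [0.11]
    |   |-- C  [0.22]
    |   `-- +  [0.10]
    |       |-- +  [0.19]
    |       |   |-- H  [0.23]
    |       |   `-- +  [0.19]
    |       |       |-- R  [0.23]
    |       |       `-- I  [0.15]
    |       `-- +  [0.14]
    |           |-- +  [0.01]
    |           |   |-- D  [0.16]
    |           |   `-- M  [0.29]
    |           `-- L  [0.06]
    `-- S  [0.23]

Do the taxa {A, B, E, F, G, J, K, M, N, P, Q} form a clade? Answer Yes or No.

The MRCA of the listed taxa is the root, so the smallest clade containing them is the whole tree.
That clade also contains C, D, H, I, L, O, R, S, which are not in the proposed group, so the group is not monophyletic.

No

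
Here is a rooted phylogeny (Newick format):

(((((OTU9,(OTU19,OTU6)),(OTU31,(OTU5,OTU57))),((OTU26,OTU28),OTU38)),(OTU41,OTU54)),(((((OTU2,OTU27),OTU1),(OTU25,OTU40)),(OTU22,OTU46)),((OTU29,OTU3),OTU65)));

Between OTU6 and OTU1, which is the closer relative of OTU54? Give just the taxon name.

The MRCA of OTU54 and OTU6 subtends ((((OTU9,(OTU19,OTU6)),(OTU31,(OTU5,OTU57))),((OTU26,OTU28),OTU38)),(OTU41,OTU54)) (11 taxa).
The MRCA of OTU54 and OTU1 is the root, subtending the entire tree (21 taxa).
The first is nested inside the second, so OTU54 shares a more recent common ancestor with OTU6.

OTU6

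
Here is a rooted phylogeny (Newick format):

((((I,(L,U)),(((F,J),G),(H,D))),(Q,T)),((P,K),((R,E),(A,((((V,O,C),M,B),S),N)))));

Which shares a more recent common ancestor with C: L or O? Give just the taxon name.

O

The MRCA of C and O subtends (V,O,C) (3 taxa).
The MRCA of C and L is the root, subtending the entire tree (22 taxa).
The first is nested inside the second, so C shares a more recent common ancestor with O.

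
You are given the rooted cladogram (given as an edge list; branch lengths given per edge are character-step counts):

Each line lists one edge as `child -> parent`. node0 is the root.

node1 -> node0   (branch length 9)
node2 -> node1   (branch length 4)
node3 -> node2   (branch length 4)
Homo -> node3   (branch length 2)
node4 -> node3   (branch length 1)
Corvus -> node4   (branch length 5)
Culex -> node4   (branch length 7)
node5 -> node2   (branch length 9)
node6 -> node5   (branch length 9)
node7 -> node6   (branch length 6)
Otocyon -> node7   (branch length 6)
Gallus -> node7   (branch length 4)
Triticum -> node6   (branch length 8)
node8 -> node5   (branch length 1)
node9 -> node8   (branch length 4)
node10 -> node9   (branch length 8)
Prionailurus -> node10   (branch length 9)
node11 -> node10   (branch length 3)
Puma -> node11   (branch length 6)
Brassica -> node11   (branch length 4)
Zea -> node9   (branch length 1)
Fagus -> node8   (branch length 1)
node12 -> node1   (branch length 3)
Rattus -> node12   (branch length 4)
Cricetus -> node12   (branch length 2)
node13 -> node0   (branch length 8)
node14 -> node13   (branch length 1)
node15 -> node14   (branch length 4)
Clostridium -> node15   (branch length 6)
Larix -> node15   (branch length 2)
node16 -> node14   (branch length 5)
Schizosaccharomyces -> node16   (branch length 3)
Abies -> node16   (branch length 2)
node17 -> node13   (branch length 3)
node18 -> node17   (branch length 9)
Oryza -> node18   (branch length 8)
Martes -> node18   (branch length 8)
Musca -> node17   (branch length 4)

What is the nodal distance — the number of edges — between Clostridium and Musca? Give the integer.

The MRCA of Clostridium and Musca is the node subtending (((Clostridium,Larix),(Schizosaccharomyces,Abies)),((Oryza,Martes),Musca)).
From Clostridium up to that node: 3 branches. From Musca up to the same node: 2 branches. Total: 3 + 2 = 5.

5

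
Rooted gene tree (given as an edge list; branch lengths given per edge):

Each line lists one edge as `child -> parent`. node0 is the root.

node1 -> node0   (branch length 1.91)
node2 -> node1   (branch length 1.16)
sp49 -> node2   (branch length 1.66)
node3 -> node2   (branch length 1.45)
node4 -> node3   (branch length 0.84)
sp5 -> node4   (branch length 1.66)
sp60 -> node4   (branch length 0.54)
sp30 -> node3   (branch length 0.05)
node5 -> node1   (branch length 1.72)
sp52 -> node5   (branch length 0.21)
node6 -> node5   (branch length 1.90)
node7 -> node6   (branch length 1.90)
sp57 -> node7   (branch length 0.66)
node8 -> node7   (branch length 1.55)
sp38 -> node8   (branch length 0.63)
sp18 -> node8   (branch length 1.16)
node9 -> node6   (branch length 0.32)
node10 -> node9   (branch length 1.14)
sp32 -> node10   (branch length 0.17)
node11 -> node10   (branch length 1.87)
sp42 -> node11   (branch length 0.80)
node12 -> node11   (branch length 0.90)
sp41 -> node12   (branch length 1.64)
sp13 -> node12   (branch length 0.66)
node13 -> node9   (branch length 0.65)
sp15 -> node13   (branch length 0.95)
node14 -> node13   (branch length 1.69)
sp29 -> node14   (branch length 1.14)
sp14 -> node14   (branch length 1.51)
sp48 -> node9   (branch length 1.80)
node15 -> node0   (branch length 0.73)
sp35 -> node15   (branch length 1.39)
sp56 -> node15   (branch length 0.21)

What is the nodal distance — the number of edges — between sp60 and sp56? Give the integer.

The MRCA of sp60 and sp56 is the root of the tree.
From sp60 up to that node: 5 branches. From sp56 up to the same node: 2 branches. Total: 5 + 2 = 7.

7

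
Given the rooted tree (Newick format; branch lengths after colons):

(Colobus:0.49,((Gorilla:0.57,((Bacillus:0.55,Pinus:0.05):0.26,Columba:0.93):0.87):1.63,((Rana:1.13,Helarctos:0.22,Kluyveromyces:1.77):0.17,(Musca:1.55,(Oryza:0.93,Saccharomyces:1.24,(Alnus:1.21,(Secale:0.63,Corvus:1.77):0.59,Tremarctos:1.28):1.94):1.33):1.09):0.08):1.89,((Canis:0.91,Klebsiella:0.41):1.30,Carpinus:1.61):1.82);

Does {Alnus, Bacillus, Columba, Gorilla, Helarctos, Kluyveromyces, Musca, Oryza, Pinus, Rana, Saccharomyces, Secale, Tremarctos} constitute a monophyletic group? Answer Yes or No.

No

The MRCA of the listed taxa subtends ((Gorilla,((Bacillus,Pinus),Columba)),((Rana,Helarctos,Kluyveromyces),(Musca,(Oryza,Saccharomyces,(Alnus,(Secale,Corvus),Tremarctos))))).
That clade also contains Corvus, which is not in the proposed group, so the group is not monophyletic.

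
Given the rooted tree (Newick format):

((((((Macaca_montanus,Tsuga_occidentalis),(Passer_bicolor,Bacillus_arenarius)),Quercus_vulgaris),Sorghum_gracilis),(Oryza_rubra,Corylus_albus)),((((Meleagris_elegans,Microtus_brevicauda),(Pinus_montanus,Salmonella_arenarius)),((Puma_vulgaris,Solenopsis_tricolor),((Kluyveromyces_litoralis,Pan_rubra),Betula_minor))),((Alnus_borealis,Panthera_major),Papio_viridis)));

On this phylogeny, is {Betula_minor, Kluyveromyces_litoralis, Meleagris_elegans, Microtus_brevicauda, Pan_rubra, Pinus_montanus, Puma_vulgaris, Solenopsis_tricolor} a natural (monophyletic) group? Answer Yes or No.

No

The MRCA of the listed taxa subtends (((Meleagris_elegans,Microtus_brevicauda),(Pinus_montanus,Salmonella_arenarius)),((Puma_vulgaris,Solenopsis_tricolor),((Kluyveromyces_litoralis,Pan_rubra),Betula_minor))).
That clade also contains Salmonella_arenarius, which is not in the proposed group, so the group is not monophyletic.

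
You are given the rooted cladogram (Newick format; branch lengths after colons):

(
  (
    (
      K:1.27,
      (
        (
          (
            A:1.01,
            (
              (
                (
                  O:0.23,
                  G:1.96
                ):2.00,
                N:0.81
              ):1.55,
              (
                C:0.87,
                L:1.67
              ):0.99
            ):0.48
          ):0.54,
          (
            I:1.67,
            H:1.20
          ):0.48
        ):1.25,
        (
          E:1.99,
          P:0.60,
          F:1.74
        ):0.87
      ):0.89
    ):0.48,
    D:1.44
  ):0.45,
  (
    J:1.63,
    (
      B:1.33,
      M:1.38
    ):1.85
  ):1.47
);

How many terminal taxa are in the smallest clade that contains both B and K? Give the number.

The MRCA of B and K is the root, so the clade is the entire tree.
That clade contains 16 terminal taxa: A, B, C, D, E, F, G, H, I, J, K, L, M, N, O, P.

16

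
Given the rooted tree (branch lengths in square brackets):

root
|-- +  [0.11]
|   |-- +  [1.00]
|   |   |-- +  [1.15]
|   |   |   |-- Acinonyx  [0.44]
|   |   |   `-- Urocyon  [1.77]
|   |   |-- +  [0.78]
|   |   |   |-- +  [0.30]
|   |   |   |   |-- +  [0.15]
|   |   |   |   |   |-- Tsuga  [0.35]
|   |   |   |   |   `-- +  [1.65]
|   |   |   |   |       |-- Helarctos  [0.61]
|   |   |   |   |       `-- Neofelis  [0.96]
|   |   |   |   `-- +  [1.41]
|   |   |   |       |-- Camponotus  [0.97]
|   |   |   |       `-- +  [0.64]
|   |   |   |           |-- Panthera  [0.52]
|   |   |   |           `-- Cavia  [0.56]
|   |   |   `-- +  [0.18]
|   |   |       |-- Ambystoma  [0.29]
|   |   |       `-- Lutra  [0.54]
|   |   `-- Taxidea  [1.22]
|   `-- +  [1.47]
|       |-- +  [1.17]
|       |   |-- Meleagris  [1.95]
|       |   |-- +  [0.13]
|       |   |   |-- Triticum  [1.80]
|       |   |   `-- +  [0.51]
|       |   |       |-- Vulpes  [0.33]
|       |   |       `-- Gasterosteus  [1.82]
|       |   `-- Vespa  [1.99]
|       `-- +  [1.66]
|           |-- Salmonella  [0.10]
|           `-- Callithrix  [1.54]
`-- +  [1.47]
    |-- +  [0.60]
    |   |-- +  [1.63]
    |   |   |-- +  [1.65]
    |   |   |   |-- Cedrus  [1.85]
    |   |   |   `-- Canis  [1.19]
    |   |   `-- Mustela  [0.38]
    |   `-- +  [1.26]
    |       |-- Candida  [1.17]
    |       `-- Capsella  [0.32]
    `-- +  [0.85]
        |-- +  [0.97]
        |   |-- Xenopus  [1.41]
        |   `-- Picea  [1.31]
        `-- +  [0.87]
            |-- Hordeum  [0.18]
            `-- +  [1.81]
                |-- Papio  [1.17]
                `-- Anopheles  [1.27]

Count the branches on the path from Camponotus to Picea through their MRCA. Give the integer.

10

The MRCA of Camponotus and Picea is the root of the tree.
From Camponotus up to that node: 6 branches. From Picea up to the same node: 4 branches. Total: 6 + 4 = 10.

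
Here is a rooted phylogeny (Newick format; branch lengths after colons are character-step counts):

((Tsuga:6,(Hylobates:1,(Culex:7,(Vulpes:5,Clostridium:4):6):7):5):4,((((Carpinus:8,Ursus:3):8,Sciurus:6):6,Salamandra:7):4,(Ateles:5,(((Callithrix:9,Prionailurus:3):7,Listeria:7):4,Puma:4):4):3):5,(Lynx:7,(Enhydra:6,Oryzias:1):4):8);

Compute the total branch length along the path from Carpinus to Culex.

54

The path runs Carpinus → … → MRCA → … → Culex; the MRCA is the root of the tree.
Branch lengths along that path: 8 + 8 + 6 + 4 + 5 + 4 + 5 + 7 + 7 = 54.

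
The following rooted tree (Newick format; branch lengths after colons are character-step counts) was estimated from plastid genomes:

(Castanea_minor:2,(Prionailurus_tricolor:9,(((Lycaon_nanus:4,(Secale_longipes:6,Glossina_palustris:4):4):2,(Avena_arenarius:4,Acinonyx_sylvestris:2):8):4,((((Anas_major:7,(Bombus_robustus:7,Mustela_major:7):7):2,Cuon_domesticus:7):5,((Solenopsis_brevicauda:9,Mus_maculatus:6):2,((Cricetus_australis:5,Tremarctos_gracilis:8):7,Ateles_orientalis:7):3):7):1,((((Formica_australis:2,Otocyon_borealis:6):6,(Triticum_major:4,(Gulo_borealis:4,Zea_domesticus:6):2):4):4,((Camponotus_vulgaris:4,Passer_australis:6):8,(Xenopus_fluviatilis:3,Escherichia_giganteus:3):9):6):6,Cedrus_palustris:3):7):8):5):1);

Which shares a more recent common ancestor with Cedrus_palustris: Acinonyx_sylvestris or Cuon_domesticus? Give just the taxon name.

Cuon_domesticus

The MRCA of Cedrus_palustris and Cuon_domesticus subtends ((((Anas_major,(Bombus_robustus,Mustela_major)),Cuon_domesticus),((Solenopsis_brevicauda,Mus_maculatus),((Cricetus_australis,Tremarctos_gracilis),Ateles_orientalis))),((((Formica_australis,Otocyon_borealis),(Triticum_major,(Gulo_borealis,Zea_domesticus))),((Camponotus_vulgaris,Passer_australis),(Xenopus_fluviatilis,Escherichia_giganteus))),Cedrus_palustris)) (19 taxa).
The MRCA of Cedrus_palustris and Acinonyx_sylvestris subtends (((Lycaon_nanus,(Secale_longipes,Glossina_palustris)),(Avena_arenarius,Acinonyx_sylvestris)),((((Anas_major,(Bombus_robustus,Mustela_major)),Cuon_domesticus),((Solenopsis_brevicauda,Mus_maculatus),((Cricetus_australis,Tremarctos_gracilis),Ateles_orientalis))),((((Formica_australis,Otocyon_borealis),(Triticum_major,(Gulo_borealis,Zea_domesticus))),((Camponotus_vulgaris,Passer_australis),(Xenopus_fluviatilis,Escherichia_giganteus))),Cedrus_palustris))) (24 taxa).
The first is nested inside the second, so Cedrus_palustris shares a more recent common ancestor with Cuon_domesticus.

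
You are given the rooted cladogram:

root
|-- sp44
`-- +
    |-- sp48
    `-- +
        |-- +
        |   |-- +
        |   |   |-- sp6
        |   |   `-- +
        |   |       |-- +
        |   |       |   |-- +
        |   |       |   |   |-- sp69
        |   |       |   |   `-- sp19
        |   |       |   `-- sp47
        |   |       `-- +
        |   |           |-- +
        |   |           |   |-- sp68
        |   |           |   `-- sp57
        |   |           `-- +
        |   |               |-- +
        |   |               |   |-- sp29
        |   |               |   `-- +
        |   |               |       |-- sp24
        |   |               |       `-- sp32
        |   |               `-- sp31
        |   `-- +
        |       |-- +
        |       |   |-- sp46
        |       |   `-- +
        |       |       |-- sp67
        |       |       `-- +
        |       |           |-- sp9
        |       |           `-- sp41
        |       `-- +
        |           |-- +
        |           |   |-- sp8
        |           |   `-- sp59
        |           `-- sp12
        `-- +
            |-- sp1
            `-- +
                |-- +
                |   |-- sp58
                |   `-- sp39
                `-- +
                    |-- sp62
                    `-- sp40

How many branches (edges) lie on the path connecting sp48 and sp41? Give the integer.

8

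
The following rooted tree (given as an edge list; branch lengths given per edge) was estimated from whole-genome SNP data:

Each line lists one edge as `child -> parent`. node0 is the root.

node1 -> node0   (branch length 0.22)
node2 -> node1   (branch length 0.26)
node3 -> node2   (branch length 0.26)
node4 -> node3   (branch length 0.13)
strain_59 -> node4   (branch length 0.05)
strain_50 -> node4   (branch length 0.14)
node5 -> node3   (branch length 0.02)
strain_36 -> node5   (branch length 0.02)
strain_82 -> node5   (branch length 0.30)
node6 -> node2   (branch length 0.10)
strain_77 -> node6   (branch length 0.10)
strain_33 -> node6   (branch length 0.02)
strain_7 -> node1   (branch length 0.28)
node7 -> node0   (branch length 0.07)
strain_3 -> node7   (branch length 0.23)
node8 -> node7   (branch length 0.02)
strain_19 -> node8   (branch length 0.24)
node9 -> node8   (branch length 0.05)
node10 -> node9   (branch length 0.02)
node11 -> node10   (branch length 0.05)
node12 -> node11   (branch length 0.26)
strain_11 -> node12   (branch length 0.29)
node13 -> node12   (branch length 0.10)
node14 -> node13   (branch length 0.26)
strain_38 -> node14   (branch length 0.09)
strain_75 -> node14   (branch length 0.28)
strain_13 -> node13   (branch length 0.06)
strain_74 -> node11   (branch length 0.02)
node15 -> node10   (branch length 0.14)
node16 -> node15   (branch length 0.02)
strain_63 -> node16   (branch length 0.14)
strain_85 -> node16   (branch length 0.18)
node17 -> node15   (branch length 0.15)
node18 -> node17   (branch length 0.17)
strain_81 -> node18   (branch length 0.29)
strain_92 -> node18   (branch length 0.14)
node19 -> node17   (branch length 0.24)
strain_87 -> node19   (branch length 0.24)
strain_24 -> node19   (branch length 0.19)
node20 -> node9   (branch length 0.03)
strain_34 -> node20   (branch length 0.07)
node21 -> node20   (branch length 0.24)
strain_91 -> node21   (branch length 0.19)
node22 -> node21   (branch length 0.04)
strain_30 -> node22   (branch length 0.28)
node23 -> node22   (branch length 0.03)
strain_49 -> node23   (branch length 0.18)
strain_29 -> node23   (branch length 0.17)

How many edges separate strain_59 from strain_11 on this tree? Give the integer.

The MRCA of strain_59 and strain_11 is the root of the tree.
From strain_59 up to that node: 5 branches. From strain_11 up to the same node: 7 branches. Total: 5 + 7 = 12.

12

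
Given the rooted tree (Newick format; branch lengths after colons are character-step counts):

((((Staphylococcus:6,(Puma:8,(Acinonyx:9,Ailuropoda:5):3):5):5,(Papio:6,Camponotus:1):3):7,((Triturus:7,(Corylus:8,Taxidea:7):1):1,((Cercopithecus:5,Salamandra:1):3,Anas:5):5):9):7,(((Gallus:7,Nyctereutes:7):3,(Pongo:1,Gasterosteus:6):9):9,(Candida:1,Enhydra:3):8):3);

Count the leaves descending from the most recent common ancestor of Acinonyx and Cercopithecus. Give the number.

The MRCA of Acinonyx and Cercopithecus is the node subtending (((Staphylococcus,(Puma,(Acinonyx,Ailuropoda))),(Papio,Camponotus)),((Triturus,(Corylus,Taxidea)),((Cercopithecus,Salamandra),Anas))).
That clade contains 12 terminal taxa: Acinonyx, Ailuropoda, Anas, Camponotus, Cercopithecus, Corylus, Papio, Puma, Salamandra, Staphylococcus, Taxidea, Triturus.

12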